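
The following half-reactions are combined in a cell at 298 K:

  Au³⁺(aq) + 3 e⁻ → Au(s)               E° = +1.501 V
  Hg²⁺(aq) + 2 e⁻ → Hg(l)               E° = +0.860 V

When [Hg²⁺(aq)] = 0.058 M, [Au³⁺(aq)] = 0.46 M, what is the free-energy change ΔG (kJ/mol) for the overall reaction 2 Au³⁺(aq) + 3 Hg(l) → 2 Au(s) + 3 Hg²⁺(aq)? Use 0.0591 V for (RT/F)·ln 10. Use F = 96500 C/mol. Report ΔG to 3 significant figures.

E°cell = +1.501 − (+0.860) = +0.641 V; the balanced reaction transfers n = 6 electrons.
Q = [Hg²⁺(aq)]^3 / [Au³⁺(aq)]^2 = 0.000922, so log Q = −3.035 and E = +0.641 − (0.0591/6)(−3.035) = +0.6709 V.
ΔG = −nFE = −(6)(96500)(+0.6709) J/mol = −388 kJ/mol.

−388 kJ/mol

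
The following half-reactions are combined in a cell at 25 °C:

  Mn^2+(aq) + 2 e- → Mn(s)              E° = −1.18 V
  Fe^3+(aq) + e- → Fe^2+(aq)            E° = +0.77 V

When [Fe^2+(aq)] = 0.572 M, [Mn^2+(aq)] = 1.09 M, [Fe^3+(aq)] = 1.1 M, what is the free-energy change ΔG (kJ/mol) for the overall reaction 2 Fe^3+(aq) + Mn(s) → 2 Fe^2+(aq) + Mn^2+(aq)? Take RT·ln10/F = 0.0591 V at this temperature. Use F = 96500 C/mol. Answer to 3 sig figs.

E°cell = +0.77 − (−1.18) = +1.95 V; the balanced reaction transfers n = 2 electrons.
Here Q = ([Fe^2+(aq)]^2·[Mn^2+(aq)]) / [Fe^3+(aq)]^2 = 0.295 (log Q = −0.531), giving E = +1.95 − (0.0591/2)·(−0.531) = +1.9657 V.
Finally ΔG = −nFE = −(2)(96500 C/mol)(+1.9657 V) = −379 kJ/mol.

−379 kJ/mol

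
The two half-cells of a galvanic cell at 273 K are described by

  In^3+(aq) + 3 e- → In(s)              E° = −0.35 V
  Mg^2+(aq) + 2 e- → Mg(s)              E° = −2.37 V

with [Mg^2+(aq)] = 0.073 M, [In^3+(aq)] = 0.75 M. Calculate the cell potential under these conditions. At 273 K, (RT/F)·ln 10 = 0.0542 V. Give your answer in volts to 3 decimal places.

+2.049 V

In³⁺/In is reduced (cathode, E° = −0.35 V) and Mg²⁺/Mg is oxidized (anode).
The standard potential is −0.35 − (−2.37) = +2.02 V and the balanced reaction transfers n = 6 electrons.
The balanced reaction is 2 In^3+(aq) + 3 Mg(s) → 2 In(s) + 3 Mg^2+(aq), so Q = [Mg^2+(aq)]^3 / [In^3+(aq)]^2 = 0.000692 and log Q = −3.160.
By the Nernst equation, E = +2.02 − (0.0542/6)·(−3.160) = +2.049 V.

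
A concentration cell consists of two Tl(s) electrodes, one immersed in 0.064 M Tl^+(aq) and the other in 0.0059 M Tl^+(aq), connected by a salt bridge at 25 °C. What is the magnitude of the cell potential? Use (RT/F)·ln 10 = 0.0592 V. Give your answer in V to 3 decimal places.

0.061 V

For a concentration cell E°cell = 0, since both electrodes use the same couple.
The compartment with the higher Tl^+(aq) concentration (0.064 M) acts as the cathode; ions are reduced there and produced at the dilute (0.0059 M) anode.
With n = 1, Ecell = −(0.0592/1)·log([dilute]/[conc]) = −(0.0592/1)·log(0.0059/0.064) = +0.061 V.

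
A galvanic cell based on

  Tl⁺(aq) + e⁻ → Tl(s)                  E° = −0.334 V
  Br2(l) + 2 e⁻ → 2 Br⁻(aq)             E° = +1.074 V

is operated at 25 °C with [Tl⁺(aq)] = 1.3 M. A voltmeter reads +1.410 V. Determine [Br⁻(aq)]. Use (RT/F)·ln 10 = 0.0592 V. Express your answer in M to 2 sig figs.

Br₂/Br⁻ is the cathode (higher E°); E°cell = +1.074 − (−0.334) = +1.408 V with n = 2.
From the Nernst equation, log Q = n(E° − E)/0.0592 = 2·(+1.408 − (+1.410))/0.0592 = −0.068.
The balanced reaction is Br2(l) + 2 Tl(s) → 2 Br⁻(aq) + 2 Tl⁺(aq), so Q = [Br⁻(aq)]^2·[Tl⁺(aq)]^2.
Isolating [Br⁻(aq)] in Q = 10^{−0.068} yields log [Br⁻(aq)] = −0.148, i.e. 0.71 M.

0.71 M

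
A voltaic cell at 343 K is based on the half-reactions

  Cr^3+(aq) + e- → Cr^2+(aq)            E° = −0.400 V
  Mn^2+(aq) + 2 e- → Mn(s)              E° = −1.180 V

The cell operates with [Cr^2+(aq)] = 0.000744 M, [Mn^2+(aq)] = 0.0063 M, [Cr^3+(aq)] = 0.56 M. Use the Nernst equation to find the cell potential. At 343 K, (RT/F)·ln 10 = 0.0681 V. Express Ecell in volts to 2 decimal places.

Cr³⁺/Cr²⁺ is reduced (cathode, E° = −0.400 V) and Mn²⁺/Mn is oxidized (anode).
E°cell = E°cat − E°an = −0.400 − (−1.180) = +0.780 V; n = 2.
For the overall reaction 2 Cr^3+(aq) + Mn(s) → 2 Cr^2+(aq) + Mn^2+(aq), Q = ([Cr^2+(aq)]^2·[Mn^2+(aq)]) / [Cr^3+(aq)]^2 = 1.11×10^−8, giving log Q = −7.954.
Applying E = E° − (RT ln10/nF)·log Q gives +0.780 − (0.0681/2)(−7.954) = +1.05 V.

+1.05 V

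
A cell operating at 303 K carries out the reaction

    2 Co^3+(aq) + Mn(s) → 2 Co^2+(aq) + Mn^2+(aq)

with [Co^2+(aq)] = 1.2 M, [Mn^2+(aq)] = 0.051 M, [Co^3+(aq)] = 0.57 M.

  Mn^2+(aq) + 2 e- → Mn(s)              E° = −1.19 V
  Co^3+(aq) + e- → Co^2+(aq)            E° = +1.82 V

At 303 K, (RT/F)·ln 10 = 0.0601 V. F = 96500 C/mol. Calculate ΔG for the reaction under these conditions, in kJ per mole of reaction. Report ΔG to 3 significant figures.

−585 kJ/mol

The standard cell potential is +1.82 − (−1.19) = +3.01 V, with n = 2 electrons in the balanced equation.
The reaction quotient is ([Co^2+(aq)]^2·[Mn^2+(aq)]) / [Co^3+(aq)]^2 = 0.226; by Nernst, E = +3.01 − (0.0601/2)(−0.646) = +3.0294 V.
Finally ΔG = −nFE = −(2)(96500 C/mol)(+3.0294 V) = −585 kJ/mol.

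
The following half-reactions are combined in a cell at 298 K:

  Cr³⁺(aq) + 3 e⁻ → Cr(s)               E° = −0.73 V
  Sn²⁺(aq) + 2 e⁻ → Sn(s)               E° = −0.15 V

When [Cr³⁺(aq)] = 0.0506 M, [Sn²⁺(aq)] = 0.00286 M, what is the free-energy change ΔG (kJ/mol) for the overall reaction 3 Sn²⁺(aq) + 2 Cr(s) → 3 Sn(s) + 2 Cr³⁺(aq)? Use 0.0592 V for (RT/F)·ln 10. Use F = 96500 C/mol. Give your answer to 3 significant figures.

−307 kJ/mol

The standard cell potential is −0.15 − (−0.73) = +0.58 V, with n = 6 electrons in the balanced equation.
The reaction quotient is [Cr³⁺(aq)]^2 / [Sn²⁺(aq)]^3 = 1.09×10^5; by Nernst, E = +0.58 − (0.0592/6)(5.039) = +0.5303 V.
Then ΔG = −nFE = −6 × 96500 × +0.5303 J/mol = −307 kJ/mol.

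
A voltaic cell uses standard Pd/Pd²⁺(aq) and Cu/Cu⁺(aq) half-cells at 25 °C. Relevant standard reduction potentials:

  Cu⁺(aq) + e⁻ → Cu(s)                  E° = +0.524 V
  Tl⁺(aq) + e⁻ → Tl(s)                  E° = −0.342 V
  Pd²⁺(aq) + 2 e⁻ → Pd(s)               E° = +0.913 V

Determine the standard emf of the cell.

The Pd²⁺/Pd couple has the higher E°, so Pd ion is reduced (cathode) and Cu is oxidized (anode).
E°cell = E°(cathode) − E°(anode) = +0.913 − (+0.524) = +0.389 V.

+0.389 V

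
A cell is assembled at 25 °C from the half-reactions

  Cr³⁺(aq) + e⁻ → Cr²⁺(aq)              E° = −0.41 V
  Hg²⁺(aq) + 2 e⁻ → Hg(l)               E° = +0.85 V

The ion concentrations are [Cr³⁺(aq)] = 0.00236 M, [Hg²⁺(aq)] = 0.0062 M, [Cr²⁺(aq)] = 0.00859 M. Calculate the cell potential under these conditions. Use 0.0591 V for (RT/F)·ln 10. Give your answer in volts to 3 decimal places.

The Hg²⁺/Hg couple has the more positive E°, so it is the cathode; Cr³⁺/Cr²⁺ is the anode.
E°cell = E°cat − E°an = +0.85 − (−0.41) = +1.26 V; n = 2.
The balanced reaction is Hg²⁺(aq) + 2 Cr²⁺(aq) → Hg(l) + 2 Cr³⁺(aq), so Q = [Cr³⁺(aq)]^2 / ([Hg²⁺(aq)]·[Cr²⁺(aq)]^2) = 12.2 and log Q = 1.085.
By the Nernst equation, E = +1.26 − (0.0591/2)·(1.085) = +1.228 V.

+1.228 V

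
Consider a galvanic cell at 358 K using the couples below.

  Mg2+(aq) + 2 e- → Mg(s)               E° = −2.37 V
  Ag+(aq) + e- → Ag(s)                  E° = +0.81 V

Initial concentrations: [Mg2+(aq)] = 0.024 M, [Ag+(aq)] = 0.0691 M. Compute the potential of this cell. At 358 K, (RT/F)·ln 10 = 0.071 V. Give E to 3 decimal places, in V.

Ag⁺/Ag is reduced (cathode, E° = +0.81 V) and Mg²⁺/Mg is oxidized (anode).
E°cell = E°cat − E°an = +0.81 − (−2.37) = +3.18 V; n = 2.
Balancing gives 2 Ag+(aq) + Mg(s) → 2 Ag(s) + Mg2+(aq); hence Q = [Mg2+(aq)] / [Ag+(aq)]^2 = 5.03 (log Q = 0.701).
By the Nernst equation, E = +3.18 − (0.071/2)·(0.701) = +3.155 V.

+3.155 V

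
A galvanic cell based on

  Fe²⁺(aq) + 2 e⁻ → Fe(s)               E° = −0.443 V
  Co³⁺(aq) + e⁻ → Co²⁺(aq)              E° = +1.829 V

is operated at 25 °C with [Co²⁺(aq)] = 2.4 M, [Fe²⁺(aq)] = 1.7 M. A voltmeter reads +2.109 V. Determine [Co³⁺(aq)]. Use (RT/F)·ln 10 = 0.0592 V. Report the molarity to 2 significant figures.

The Co³⁺/Co²⁺ couple has the larger reduction potential, so it is the cathode: E°cell = +1.829 − (−0.443) = +2.272 V and n = 2.
Rearranging E = E° − (0.0592/n)·log Q gives log Q = 2(+2.272 − (+2.109))/0.0592 = 5.507.
The balanced reaction is 2 Co³⁺(aq) + Fe(s) → 2 Co²⁺(aq) + Fe²⁺(aq), so Q = ([Co²⁺(aq)]^2·[Fe²⁺(aq)]) / [Co³⁺(aq)]^2.
Substituting the known concentrations and solving, log [Co³⁺(aq)] = −2.258 and [Co³⁺(aq)] = 0.0055 M.

0.0055 M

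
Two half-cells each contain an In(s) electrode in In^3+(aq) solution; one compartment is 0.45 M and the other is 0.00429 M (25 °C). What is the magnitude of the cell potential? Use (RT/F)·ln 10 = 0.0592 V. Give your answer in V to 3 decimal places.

0.040 V

For a concentration cell E°cell = 0, since both electrodes use the same couple.
The compartment with the higher In^3+(aq) concentration (0.45 M) acts as the cathode; ions are reduced there and produced at the dilute (0.00429 M) anode.
With n = 3, Ecell = −(0.0592/3)·log([dilute]/[conc]) = −(0.0592/3)·log(0.00429/0.45) = +0.040 V.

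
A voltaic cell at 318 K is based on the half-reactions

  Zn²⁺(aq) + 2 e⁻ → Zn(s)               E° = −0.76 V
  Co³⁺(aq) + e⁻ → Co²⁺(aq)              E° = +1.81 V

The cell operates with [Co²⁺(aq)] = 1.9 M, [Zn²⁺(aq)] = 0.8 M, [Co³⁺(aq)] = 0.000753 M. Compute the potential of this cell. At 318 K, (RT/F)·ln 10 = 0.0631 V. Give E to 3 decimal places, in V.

Since E°(Co³⁺/Co²⁺) > E°(Zn²⁺/Zn), Co³⁺/Co²⁺ serves as the cathode.
The standard potential is +1.81 − (−0.76) = +2.57 V and the balanced reaction transfers n = 2 electrons.
Balancing gives 2 Co³⁺(aq) + Zn(s) → 2 Co²⁺(aq) + Zn²⁺(aq); hence Q = ([Co²⁺(aq)]^2·[Zn²⁺(aq)]) / [Co³⁺(aq)]^2 = 5.09×10^6 (log Q = 6.707).
E = E° − (0.0631/n)·log Q = +2.57 − (0.0631/2)(6.707) = +2.358 V.

+2.358 V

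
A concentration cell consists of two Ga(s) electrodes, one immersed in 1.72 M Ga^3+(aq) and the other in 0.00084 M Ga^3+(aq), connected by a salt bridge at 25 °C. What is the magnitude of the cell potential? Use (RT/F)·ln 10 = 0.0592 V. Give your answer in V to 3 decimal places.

0.065 V

For a concentration cell E°cell = 0, since both electrodes use the same couple.
The compartment with the higher Ga^3+(aq) concentration (1.72 M) acts as the cathode; ions are reduced there and produced at the dilute (0.00084 M) anode.
With n = 3, Ecell = −(0.0592/3)·log([dilute]/[conc]) = −(0.0592/3)·log(0.00084/1.72) = +0.065 V.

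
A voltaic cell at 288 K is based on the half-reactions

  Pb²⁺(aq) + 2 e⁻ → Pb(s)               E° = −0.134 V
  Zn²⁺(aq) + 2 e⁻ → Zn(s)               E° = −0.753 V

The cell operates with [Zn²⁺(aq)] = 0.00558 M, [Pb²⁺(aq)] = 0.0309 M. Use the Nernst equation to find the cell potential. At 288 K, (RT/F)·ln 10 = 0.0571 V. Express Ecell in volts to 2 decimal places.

+0.64 V

Pb²⁺/Pb is reduced (cathode, E° = −0.134 V) and Zn²⁺/Zn is oxidized (anode).
The standard potential is −0.134 − (−0.753) = +0.619 V and the balanced reaction transfers n = 2 electrons.
The balanced reaction is Pb²⁺(aq) + Zn(s) → Pb(s) + Zn²⁺(aq), so Q = [Zn²⁺(aq)] / [Pb²⁺(aq)] = 0.181 and log Q = −0.743.
Applying E = E° − (RT ln10/nF)·log Q gives +0.619 − (0.0571/2)(−0.743) = +0.64 V.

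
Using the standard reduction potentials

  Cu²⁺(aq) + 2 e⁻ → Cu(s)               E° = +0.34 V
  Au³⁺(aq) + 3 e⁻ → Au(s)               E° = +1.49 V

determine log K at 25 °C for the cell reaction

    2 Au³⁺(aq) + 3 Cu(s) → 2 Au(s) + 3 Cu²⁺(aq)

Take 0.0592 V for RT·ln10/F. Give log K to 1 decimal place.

log K = 116.6

The Au³⁺/Au couple is reduced (cathode); E°cell = +1.49 − (+0.34) = +1.15 V with n = 6.
At equilibrium E = 0, so log K = nE°cell / 0.0592 = (6)(+1.15) / 0.0592 = 116.6.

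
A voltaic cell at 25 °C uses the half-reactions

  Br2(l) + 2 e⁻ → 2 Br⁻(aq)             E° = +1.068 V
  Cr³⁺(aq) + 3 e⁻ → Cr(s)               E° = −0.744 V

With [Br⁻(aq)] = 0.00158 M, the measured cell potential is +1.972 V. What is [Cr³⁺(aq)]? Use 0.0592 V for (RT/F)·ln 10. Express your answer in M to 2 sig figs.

Br₂/Br⁻ is the cathode (higher E°); E°cell = +1.068 − (−0.744) = +1.812 V with n = 6.
Rearranging E = E° − (0.0592/n)·log Q gives log Q = 6(+1.812 − (+1.972))/0.0592 = −16.216.
Balancing electrons gives 3 Br2(l) + 2 Cr(s) → 6 Br⁻(aq) + 2 Cr³⁺(aq); thus Q = [Br⁻(aq)]^6·[Cr³⁺(aq)]^2.
Solving for the unknown gives log [Cr³⁺(aq)] = 0.296, so [Cr³⁺(aq)] ≈ 2.0 M.

2.0 M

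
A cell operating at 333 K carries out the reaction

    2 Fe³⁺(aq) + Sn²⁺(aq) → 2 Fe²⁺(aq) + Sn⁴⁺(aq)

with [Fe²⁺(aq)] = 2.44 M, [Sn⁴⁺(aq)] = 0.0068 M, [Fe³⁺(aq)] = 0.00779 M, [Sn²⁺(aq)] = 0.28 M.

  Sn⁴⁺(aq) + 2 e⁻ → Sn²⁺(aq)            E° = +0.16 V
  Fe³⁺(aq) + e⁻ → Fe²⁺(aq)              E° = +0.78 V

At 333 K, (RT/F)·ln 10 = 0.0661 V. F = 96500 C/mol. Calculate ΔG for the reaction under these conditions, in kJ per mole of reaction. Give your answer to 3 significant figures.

−98.1 kJ/mol

With Fe³⁺/Fe²⁺ reduced at the cathode, E°cell = +0.78 − (+0.16) = +0.62 V and n = 2.
The reaction quotient is ([Fe²⁺(aq)]^2·[Sn⁴⁺(aq)]) / ([Fe³⁺(aq)]^2·[Sn²⁺(aq)]) = 2.38×10^3; by Nernst, E = +0.62 − (0.0661/2)(3.377) = +0.5084 V.
ΔG = −nFE = −(2)(96500)(+0.5084) J/mol = −98.1 kJ/mol.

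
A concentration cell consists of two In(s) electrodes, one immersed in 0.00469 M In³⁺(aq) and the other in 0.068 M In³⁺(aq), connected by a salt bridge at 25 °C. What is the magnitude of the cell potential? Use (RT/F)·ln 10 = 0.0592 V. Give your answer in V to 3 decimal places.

0.023 V

For a concentration cell E°cell = 0, since both electrodes use the same couple.
The compartment with the higher In³⁺(aq) concentration (0.068 M) acts as the cathode; ions are reduced there and produced at the dilute (0.00469 M) anode.
With n = 3, Ecell = −(0.0592/3)·log([dilute]/[conc]) = −(0.0592/3)·log(0.00469/0.068) = +0.023 V.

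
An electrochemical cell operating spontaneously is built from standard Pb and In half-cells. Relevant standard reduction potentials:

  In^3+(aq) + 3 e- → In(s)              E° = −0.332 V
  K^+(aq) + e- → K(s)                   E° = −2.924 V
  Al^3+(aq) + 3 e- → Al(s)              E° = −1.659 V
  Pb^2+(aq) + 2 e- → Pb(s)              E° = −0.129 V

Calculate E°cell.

+0.203 V

The Pb²⁺/Pb couple has the higher E°, so Pb ion is reduced (cathode) and In is oxidized (anode).
E°cell = E°(cathode) − E°(anode) = −0.129 − (−0.332) = +0.203 V.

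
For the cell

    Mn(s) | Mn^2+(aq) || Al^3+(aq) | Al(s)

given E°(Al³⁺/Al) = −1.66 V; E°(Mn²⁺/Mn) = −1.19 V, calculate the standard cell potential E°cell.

−0.47 V

By convention the left-hand electrode in cell notation is the anode (oxidation) and the right-hand electrode is the cathode (reduction).
E°cell = E°(right) − E°(left) = −1.66 − (−1.19) = −0.47 V.
The negative sign shows that, as written, the cell would require an external voltage to drive the reaction.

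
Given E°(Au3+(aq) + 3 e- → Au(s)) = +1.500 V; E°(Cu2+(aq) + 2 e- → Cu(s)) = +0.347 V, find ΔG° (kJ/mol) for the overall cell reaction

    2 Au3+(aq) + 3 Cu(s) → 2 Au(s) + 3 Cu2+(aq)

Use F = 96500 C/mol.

In the reaction as written Au3+(aq) is reduced, so the Au³⁺/Au couple is the cathode and Cu²⁺/Cu is the anode.
E°cell = +1.500 − (+0.347) = +1.153 V; balancing electrons gives n = 6.
ΔG° = −nFE°cell = −(6)(96500)(+1.153) J/mol = −668 kJ/mol.

−668 kJ/mol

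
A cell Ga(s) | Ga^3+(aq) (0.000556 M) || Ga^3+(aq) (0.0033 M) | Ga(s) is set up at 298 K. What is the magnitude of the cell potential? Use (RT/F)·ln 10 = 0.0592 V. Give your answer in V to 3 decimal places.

0.015 V

For a concentration cell E°cell = 0, since both electrodes use the same couple.
The compartment with the higher Ga^3+(aq) concentration (0.0033 M) acts as the cathode; ions are reduced there and produced at the dilute (0.000556 M) anode.
With n = 3, Ecell = −(0.0592/3)·log([dilute]/[conc]) = −(0.0592/3)·log(0.000556/0.0033) = +0.015 V.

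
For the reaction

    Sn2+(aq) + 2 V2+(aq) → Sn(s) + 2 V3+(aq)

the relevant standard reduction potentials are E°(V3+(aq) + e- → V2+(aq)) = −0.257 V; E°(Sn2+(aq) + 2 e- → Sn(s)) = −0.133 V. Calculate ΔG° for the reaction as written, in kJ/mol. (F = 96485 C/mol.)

In the reaction as written Sn2+(aq) is reduced, so the Sn²⁺/Sn couple is the cathode and V³⁺/V²⁺ is the anode.
E°cell = −0.133 − (−0.257) = +0.124 V; balancing electrons gives n = 2.
ΔG° = −nFE°cell = −(2)(96485)(+0.124) J/mol = −23.9 kJ/mol.

−23.9 kJ/mol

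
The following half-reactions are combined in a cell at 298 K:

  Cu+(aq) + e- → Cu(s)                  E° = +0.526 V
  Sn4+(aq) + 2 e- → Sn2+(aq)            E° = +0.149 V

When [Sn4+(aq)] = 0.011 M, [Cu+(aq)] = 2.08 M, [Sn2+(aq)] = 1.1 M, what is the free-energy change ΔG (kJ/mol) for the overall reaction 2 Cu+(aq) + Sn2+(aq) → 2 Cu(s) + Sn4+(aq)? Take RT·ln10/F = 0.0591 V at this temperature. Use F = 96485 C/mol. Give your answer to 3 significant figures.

E°cell = +0.526 − (+0.149) = +0.377 V; the balanced reaction transfers n = 2 electrons.
Here Q = [Sn4+(aq)] / ([Cu+(aq)]^2·[Sn2+(aq)]) = 0.00231 (log Q = −2.636), giving E = +0.377 − (0.0591/2)·(−2.636) = +0.4549 V.
ΔG = −nFE = −(2)(96485)(+0.4549) J/mol = −87.8 kJ/mol.

−87.8 kJ/mol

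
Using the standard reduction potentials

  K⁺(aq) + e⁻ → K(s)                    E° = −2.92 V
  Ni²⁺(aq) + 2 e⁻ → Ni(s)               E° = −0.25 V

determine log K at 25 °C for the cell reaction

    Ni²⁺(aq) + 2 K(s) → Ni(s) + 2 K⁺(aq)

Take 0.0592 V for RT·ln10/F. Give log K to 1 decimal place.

The Ni²⁺/Ni couple is reduced (cathode); E°cell = −0.25 − (−2.92) = +2.67 V with n = 2.
At equilibrium E = 0, so log K = nE°cell / 0.0592 = (2)(+2.67) / 0.0592 = 90.2.

log K = 90.2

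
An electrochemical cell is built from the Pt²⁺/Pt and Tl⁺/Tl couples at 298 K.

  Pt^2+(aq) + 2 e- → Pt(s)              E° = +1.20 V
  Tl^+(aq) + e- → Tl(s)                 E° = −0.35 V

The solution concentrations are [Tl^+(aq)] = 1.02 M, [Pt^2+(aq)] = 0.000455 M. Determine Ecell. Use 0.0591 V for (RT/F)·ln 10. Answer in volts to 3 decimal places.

+1.451 V

The Pt²⁺/Pt couple has the more positive E°, so it is the cathode; Tl⁺/Tl is the anode.
E°cell = +1.20 − (−0.35) = +1.55 V, with n = 2 electrons transferred.
For the overall reaction Pt^2+(aq) + 2 Tl(s) → Pt(s) + 2 Tl^+(aq), Q = [Tl^+(aq)]^2 / [Pt^2+(aq)] = 2.29×10^3, giving log Q = 3.359.
Applying E = E° − (RT ln10/nF)·log Q gives +1.55 − (0.0591/2)(3.359) = +1.451 V.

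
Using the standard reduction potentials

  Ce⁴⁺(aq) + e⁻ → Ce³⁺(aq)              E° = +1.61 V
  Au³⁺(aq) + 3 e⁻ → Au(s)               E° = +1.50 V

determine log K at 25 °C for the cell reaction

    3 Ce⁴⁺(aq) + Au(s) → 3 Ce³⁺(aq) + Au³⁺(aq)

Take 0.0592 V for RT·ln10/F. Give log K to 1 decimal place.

log K = 5.6

The Ce⁴⁺/Ce³⁺ couple is reduced (cathode); E°cell = +1.61 − (+1.50) = +0.11 V with n = 3.
At equilibrium E = 0, so log K = nE°cell / 0.0592 = (3)(+0.11) / 0.0592 = 5.6.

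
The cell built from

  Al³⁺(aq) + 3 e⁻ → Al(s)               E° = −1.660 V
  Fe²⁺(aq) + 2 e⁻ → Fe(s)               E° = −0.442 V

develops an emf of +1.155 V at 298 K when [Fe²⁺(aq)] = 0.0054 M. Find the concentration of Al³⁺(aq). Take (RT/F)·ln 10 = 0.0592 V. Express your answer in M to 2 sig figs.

0.62 M

With Fe²⁺/Fe at the cathode and Al³⁺/Al at the anode, E°cell = −0.442 − (−1.660) = +1.218 V (n = 6).
Rearranging E = E° − (0.0592/n)·log Q gives log Q = 6(+1.218 − (+1.155))/0.0592 = 6.385.
Balancing electrons gives 3 Fe²⁺(aq) + 2 Al(s) → 3 Fe(s) + 2 Al³⁺(aq); thus Q = [Al³⁺(aq)]^2 / [Fe²⁺(aq)]^3.
Solving for the unknown gives log [Al³⁺(aq)] = −0.209, so [Al³⁺(aq)] ≈ 0.62 M.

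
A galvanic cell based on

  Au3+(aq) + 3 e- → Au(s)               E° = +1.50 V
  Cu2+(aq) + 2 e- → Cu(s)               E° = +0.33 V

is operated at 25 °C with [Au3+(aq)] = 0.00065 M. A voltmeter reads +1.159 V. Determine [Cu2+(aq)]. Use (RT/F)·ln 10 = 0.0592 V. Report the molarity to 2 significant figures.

0.018 M

With Au³⁺/Au at the cathode and Cu²⁺/Cu at the anode, E°cell = +1.50 − (+0.33) = +1.17 V (n = 6).
From the Nernst equation, log Q = n(E° − E)/0.0592 = 6·(+1.17 − (+1.159))/0.0592 = 1.115.
The balanced reaction is 2 Au3+(aq) + 3 Cu(s) → 2 Au(s) + 3 Cu2+(aq), so Q = [Cu2+(aq)]^3 / [Au3+(aq)]^2.
Solving for the unknown gives log [Cu2+(aq)] = −1.753, so [Cu2+(aq)] ≈ 0.018 M.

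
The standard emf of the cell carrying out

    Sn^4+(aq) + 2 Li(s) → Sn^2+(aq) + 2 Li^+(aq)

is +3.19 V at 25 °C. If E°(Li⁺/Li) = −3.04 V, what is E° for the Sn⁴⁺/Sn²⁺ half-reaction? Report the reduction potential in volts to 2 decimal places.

In the reaction as written the Sn⁴⁺/Sn²⁺ couple is reduced (cathode) and Li⁺/Li is oxidized (anode), so E°cell = E°(Sn⁴⁺/Sn²⁺) − E°(Li⁺/Li).
E°(Sn⁴⁺/Sn²⁺) = E°cell + E°(anode) = +3.19 + (−3.04) = +0.15 V.

+0.15 V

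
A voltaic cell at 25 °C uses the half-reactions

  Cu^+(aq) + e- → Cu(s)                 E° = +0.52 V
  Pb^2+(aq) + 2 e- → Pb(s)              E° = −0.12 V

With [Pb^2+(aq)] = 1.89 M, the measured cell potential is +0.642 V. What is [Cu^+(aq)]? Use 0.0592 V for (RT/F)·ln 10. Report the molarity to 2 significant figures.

Cu⁺/Cu is the cathode (higher E°); E°cell = +0.52 − (−0.12) = +0.64 V with n = 2.
Rearranging E = E° − (0.0592/n)·log Q gives log Q = 2(+0.64 − (+0.642))/0.0592 = −0.068.
The balanced reaction is 2 Cu^+(aq) + Pb(s) → 2 Cu(s) + Pb^2+(aq), so Q = [Pb^2+(aq)] / [Cu^+(aq)]^2.
Solving for the unknown gives log [Cu^+(aq)] = 0.172, so [Cu^+(aq)] ≈ 1.5 M.

1.5 M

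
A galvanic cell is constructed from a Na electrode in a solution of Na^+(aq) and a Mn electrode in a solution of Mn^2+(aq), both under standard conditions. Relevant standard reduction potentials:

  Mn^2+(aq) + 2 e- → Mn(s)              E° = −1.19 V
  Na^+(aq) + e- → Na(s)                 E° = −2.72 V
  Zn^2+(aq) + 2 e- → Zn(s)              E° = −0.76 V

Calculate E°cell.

+1.53 V

The Mn²⁺/Mn couple has the higher E°, so Mn ion is reduced (cathode) and Na is oxidized (anode).
E°cell = E°(cathode) − E°(anode) = −1.19 − (−2.72) = +1.53 V.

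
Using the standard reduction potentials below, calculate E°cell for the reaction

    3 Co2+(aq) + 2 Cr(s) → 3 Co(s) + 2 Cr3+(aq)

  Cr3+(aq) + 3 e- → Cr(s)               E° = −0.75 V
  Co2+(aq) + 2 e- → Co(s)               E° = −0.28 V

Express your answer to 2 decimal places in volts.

+0.47 V

Co2+(aq) gains electrons, so the Co²⁺/Co couple is the cathode; the Cr³⁺/Cr couple is the anode.
E°cell = E°(cathode) − E°(anode) = −0.28 − (−0.75) = +0.47 V.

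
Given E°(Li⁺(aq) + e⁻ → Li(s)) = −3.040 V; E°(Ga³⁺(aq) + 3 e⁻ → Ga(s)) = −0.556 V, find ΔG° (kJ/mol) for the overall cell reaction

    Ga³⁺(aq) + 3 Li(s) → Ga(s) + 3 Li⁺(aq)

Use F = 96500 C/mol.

−719 kJ/mol

In the reaction as written Ga³⁺(aq) is reduced, so the Ga³⁺/Ga couple is the cathode and Li⁺/Li is the anode.
E°cell = −0.556 − (−3.040) = +2.484 V; balancing electrons gives n = 3.
ΔG° = −nFE°cell = −(3)(96500)(+2.484) J/mol = −719 kJ/mol.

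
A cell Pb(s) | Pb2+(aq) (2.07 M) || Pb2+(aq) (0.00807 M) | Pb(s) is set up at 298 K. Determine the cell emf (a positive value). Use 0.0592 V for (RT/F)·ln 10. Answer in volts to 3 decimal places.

For a concentration cell E°cell = 0, since both electrodes use the same couple.
The compartment with the higher Pb2+(aq) concentration (2.07 M) acts as the cathode; ions are reduced there and produced at the dilute (0.00807 M) anode.
With n = 2, Ecell = −(0.0592/2)·log([dilute]/[conc]) = −(0.0592/2)·log(0.00807/2.07) = +0.071 V.

0.071 V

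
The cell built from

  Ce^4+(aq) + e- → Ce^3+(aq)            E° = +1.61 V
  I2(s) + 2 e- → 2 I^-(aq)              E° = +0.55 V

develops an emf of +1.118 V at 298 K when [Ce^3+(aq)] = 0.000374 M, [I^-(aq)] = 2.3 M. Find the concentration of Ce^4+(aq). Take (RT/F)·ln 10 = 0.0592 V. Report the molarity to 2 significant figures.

With Ce⁴⁺/Ce³⁺ at the cathode and I₂/I⁻ at the anode, E°cell = +1.61 − (+0.55) = +1.06 V (n = 2).
Rearranging E = E° − (0.0592/n)·log Q gives log Q = 2(+1.06 − (+1.118))/0.0592 = −1.959.
The balanced reaction is 2 Ce^4+(aq) + 2 I^-(aq) → 2 Ce^3+(aq) + I2(s), so Q = [Ce^3+(aq)]^2 / ([Ce^4+(aq)]^2·[I^-(aq)]^2).
Solving for the unknown gives log [Ce^4+(aq)] = −2.809, so [Ce^4+(aq)] ≈ 0.0016 M.

0.0016 M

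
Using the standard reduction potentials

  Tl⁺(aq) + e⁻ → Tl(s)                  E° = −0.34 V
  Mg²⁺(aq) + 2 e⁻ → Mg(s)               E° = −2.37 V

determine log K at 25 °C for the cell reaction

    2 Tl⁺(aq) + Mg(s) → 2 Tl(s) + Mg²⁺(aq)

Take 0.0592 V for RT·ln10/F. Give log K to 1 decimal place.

The Tl⁺/Tl couple is reduced (cathode); E°cell = −0.34 − (−2.37) = +2.03 V with n = 2.
At equilibrium E = 0, so log K = nE°cell / 0.0592 = (2)(+2.03) / 0.0592 = 68.6.

log K = 68.6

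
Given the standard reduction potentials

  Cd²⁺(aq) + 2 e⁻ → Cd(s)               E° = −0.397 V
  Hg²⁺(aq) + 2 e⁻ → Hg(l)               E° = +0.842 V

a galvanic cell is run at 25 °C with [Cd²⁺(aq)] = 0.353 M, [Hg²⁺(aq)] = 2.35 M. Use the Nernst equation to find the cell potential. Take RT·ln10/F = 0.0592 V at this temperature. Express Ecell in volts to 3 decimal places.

+1.263 V

Since E°(Hg²⁺/Hg) > E°(Cd²⁺/Cd), Hg²⁺/Hg serves as the cathode.
E°cell = E°cat − E°an = +0.842 − (−0.397) = +1.239 V; n = 2.
Balancing gives Hg²⁺(aq) + Cd(s) → Hg(l) + Cd²⁺(aq); hence Q = [Cd²⁺(aq)] / [Hg²⁺(aq)] = 0.15 (log Q = −0.823).
E = E° − (0.0592/n)·log Q = +1.239 − (0.0592/2)(−0.823) = +1.263 V.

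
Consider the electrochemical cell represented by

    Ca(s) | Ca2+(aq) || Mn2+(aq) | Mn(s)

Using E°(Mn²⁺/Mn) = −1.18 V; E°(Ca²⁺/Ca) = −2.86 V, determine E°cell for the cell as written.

+1.68 V

By convention the left-hand electrode in cell notation is the anode (oxidation) and the right-hand electrode is the cathode (reduction).
E°cell = E°(right) − E°(left) = −1.18 − (−2.86) = +1.68 V.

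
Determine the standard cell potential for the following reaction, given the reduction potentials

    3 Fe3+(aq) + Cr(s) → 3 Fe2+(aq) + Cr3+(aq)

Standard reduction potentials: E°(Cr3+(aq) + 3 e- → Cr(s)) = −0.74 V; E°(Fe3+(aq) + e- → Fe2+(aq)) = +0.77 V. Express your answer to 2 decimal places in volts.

In the reaction as written, Fe3+(aq) is reduced (cathode) and Cr3+(aq) is produced by oxidation at the anode.
E°cell = E°(cathode) − E°(anode) = +0.77 − (−0.74) = +1.51 V.
The positive value indicates the reaction is spontaneous as written.

+1.51 V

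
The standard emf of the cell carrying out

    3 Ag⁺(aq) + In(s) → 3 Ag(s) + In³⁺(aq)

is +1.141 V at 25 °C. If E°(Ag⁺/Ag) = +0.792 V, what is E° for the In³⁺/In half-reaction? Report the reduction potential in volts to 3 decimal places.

In the reaction as written the Ag⁺/Ag couple is reduced (cathode) and In³⁺/In is oxidized (anode), so E°cell = E°(Ag⁺/Ag) − E°(In³⁺/In).
E°(In³⁺/In) = E°(cathode) − E°cell = +0.792 − (+1.141) = −0.349 V.

−0.349 V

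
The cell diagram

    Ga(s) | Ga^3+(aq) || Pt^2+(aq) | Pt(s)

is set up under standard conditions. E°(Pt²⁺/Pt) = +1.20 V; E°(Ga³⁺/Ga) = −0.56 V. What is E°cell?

By convention the left-hand electrode in cell notation is the anode (oxidation) and the right-hand electrode is the cathode (reduction).
E°cell = E°(right) − E°(left) = +1.20 − (−0.56) = +1.76 V.

+1.76 V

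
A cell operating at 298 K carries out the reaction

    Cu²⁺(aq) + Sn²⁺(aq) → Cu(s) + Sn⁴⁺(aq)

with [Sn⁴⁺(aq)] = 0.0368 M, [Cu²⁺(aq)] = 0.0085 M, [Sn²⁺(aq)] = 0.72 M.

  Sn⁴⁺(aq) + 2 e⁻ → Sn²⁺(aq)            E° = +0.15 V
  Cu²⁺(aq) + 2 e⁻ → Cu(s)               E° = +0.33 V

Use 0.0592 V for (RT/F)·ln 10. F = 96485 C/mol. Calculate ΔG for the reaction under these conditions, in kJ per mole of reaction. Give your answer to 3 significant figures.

E°cell = +0.33 − (+0.15) = +0.18 V; the balanced reaction transfers n = 2 electrons.
Here Q = [Sn⁴⁺(aq)] / ([Cu²⁺(aq)]·[Sn²⁺(aq)]) = 6.01 (log Q = 0.779), giving E = +0.18 − (0.0592/2)·(0.779) = +0.1569 V.
Then ΔG = −nFE = −2 × 96485 × +0.1569 J/mol = −30.3 kJ/mol.

−30.3 kJ/mol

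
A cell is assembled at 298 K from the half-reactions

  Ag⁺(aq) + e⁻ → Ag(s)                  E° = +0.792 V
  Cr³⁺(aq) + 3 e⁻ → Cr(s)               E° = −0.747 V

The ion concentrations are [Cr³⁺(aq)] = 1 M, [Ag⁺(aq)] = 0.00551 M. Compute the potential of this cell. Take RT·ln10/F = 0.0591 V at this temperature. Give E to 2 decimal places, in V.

+1.41 V

Since E°(Ag⁺/Ag) > E°(Cr³⁺/Cr), Ag⁺/Ag serves as the cathode.
E°cell = +0.792 − (−0.747) = +1.539 V, with n = 3 electrons transferred.
Balancing gives 3 Ag⁺(aq) + Cr(s) → 3 Ag(s) + Cr³⁺(aq); hence Q = [Cr³⁺(aq)] / [Ag⁺(aq)]^3 = 5.98×10^6 (log Q = 6.777).
E = E° − (0.0591/n)·log Q = +1.539 − (0.0591/3)(6.777) = +1.41 V.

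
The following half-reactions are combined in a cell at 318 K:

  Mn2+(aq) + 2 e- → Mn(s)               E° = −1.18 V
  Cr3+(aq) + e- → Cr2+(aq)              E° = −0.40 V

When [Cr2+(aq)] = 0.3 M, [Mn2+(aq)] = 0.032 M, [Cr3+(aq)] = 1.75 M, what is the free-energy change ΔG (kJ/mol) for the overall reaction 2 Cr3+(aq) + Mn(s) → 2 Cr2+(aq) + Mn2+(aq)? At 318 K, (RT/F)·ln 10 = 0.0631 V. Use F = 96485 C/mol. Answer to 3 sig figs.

−169 kJ/mol

With Cr³⁺/Cr²⁺ reduced at the cathode, E°cell = −0.40 − (−1.18) = +0.78 V and n = 2.
The reaction quotient is ([Cr2+(aq)]^2·[Mn2+(aq)]) / [Cr3+(aq)]^2 = 0.00094; by Nernst, E = +0.78 − (0.0631/2)(−3.027) = +0.8755 V.
Finally ΔG = −nFE = −(2)(96485 C/mol)(+0.8755 V) = −169 kJ/mol.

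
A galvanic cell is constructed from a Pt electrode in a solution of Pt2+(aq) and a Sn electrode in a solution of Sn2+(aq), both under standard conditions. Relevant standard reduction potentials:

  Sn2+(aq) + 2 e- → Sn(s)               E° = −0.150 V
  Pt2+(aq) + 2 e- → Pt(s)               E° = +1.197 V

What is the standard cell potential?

The Pt²⁺/Pt couple has the higher E°, so Pt ion is reduced (cathode) and Sn is oxidized (anode).
E°cell = E°(cathode) − E°(anode) = +1.197 − (−0.150) = +1.347 V.

+1.347 V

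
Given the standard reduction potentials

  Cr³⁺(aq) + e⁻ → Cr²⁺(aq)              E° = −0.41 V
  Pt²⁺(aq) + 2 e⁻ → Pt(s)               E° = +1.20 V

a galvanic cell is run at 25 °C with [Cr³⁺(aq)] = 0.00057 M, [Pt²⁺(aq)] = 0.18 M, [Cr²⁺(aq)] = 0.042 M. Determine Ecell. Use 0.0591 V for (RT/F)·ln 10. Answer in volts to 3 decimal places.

+1.698 V

Since E°(Pt²⁺/Pt) > E°(Cr³⁺/Cr²⁺), Pt²⁺/Pt serves as the cathode.
E°cell = +1.20 − (−0.41) = +1.61 V, with n = 2 electrons transferred.
The balanced reaction is Pt²⁺(aq) + 2 Cr²⁺(aq) → Pt(s) + 2 Cr³⁺(aq), so Q = [Cr³⁺(aq)]^2 / ([Pt²⁺(aq)]·[Cr²⁺(aq)]^2) = 0.00102 and log Q = −2.990.
Applying E = E° − (RT ln10/nF)·log Q gives +1.61 − (0.0591/2)(−2.990) = +1.698 V.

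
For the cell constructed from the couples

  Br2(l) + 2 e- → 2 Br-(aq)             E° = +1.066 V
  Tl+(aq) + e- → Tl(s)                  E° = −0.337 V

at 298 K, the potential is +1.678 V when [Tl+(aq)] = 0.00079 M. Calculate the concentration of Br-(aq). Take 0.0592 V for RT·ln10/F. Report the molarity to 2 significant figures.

The Br₂/Br⁻ couple has the larger reduction potential, so it is the cathode: E°cell = +1.066 − (−0.337) = +1.403 V and n = 2.
From the Nernst equation, log Q = n(E° − E)/0.0592 = 2·(+1.403 − (+1.678))/0.0592 = −9.291.
The balanced reaction is Br2(l) + 2 Tl(s) → 2 Br-(aq) + 2 Tl+(aq), so Q = [Br-(aq)]^2·[Tl+(aq)]^2.
Isolating [Br-(aq)] in Q = 10^{−9.291} yields log [Br-(aq)] = −1.543, i.e. 0.029 M.

0.029 M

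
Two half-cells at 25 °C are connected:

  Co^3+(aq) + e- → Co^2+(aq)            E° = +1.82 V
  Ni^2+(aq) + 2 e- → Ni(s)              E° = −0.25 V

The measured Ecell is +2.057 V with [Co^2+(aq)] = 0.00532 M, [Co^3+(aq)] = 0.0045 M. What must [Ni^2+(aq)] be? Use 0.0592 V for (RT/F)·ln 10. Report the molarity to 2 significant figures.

Co³⁺/Co²⁺ is the cathode (higher E°); E°cell = +1.82 − (−0.25) = +2.07 V with n = 2.
From the Nernst equation, log Q = n(E° − E)/0.0592 = 2·(+2.07 − (+2.057))/0.0592 = 0.439.
The balanced reaction is 2 Co^3+(aq) + Ni(s) → 2 Co^2+(aq) + Ni^2+(aq), so Q = ([Co^2+(aq)]^2·[Ni^2+(aq)]) / [Co^3+(aq)]^2.
Substituting the known concentrations and solving, log [Ni^2+(aq)] = 0.294 and [Ni^2+(aq)] = 2.0 M.

2.0 M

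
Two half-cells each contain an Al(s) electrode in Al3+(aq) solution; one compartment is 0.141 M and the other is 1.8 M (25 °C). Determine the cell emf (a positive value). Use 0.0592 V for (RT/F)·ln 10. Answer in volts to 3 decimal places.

0.022 V

For a concentration cell E°cell = 0, since both electrodes use the same couple.
The compartment with the higher Al3+(aq) concentration (1.8 M) acts as the cathode; ions are reduced there and produced at the dilute (0.141 M) anode.
With n = 3, Ecell = −(0.0592/3)·log([dilute]/[conc]) = −(0.0592/3)·log(0.141/1.8) = +0.022 V.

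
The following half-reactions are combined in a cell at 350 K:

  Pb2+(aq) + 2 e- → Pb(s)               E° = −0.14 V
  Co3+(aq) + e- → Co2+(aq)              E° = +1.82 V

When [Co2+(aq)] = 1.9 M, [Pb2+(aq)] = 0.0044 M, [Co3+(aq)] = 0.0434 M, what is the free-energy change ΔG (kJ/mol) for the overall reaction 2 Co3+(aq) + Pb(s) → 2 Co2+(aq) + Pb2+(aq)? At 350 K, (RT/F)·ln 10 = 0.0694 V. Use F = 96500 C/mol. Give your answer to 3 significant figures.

−372 kJ/mol

With Co³⁺/Co²⁺ reduced at the cathode, E°cell = +1.82 − (−0.14) = +1.96 V and n = 2.
The reaction quotient is ([Co2+(aq)]^2·[Pb2+(aq)]) / [Co3+(aq)]^2 = 8.43; by Nernst, E = +1.96 − (0.0694/2)(0.926) = +1.9279 V.
ΔG = −nFE = −(2)(96500)(+1.9279) J/mol = −372 kJ/mol.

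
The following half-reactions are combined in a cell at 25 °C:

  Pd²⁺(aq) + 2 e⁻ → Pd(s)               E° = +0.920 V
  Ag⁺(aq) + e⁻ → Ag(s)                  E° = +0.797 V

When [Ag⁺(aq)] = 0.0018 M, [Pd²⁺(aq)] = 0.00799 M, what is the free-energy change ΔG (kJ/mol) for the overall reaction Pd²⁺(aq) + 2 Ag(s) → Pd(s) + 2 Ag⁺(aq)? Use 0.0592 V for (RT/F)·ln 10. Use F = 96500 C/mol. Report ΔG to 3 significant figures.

−43.1 kJ/mol

E°cell = +0.920 − (+0.797) = +0.123 V; the balanced reaction transfers n = 2 electrons.
Here Q = [Ag⁺(aq)]^2 / [Pd²⁺(aq)] = 0.000406 (log Q = −3.392), giving E = +0.123 − (0.0592/2)·(−3.392) = +0.2234 V.
Finally ΔG = −nFE = −(2)(96500 C/mol)(+0.2234 V) = −43.1 kJ/mol.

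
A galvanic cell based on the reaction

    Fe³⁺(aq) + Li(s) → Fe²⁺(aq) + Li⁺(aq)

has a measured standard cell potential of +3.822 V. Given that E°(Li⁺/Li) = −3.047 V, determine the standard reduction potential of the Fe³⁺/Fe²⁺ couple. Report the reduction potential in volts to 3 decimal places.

+0.775 V

In the reaction as written the Fe³⁺/Fe²⁺ couple is reduced (cathode) and Li⁺/Li is oxidized (anode), so E°cell = E°(Fe³⁺/Fe²⁺) − E°(Li⁺/Li).
E°(Fe³⁺/Fe²⁺) = E°cell + E°(anode) = +3.822 + (−3.047) = +0.775 V.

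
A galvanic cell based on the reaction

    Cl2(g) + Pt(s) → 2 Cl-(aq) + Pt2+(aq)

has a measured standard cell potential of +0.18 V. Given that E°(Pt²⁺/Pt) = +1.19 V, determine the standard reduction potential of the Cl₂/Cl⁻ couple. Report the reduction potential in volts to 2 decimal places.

+1.37 V

In the reaction as written the Cl₂/Cl⁻ couple is reduced (cathode) and Pt²⁺/Pt is oxidized (anode), so E°cell = E°(Cl₂/Cl⁻) − E°(Pt²⁺/Pt).
E°(Cl₂/Cl⁻) = E°cell + E°(anode) = +0.18 + (+1.19) = +1.37 V.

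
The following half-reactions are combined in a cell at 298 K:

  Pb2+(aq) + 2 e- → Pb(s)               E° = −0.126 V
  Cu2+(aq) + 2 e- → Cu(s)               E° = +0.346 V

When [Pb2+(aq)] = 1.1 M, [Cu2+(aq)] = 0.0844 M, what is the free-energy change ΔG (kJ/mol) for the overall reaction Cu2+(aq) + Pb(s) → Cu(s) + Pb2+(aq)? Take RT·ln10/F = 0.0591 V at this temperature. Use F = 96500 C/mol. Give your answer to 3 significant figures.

E°cell = +0.346 − (−0.126) = +0.472 V; the balanced reaction transfers n = 2 electrons.
Here Q = [Pb2+(aq)] / [Cu2+(aq)] = 13 (log Q = 1.115), giving E = +0.472 − (0.0591/2)·(1.115) = +0.4391 V.
ΔG = −nFE = −(2)(96500)(+0.4391) J/mol = −84.7 kJ/mol.

−84.7 kJ/mol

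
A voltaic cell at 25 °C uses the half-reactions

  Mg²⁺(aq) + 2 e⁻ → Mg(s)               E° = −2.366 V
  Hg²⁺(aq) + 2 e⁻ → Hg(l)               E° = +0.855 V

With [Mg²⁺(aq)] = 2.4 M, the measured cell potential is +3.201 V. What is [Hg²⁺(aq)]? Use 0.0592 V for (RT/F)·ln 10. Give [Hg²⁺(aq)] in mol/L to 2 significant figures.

0.51 M

Hg²⁺/Hg is the cathode (higher E°); E°cell = +0.855 − (−2.366) = +3.221 V with n = 2.
From the Nernst equation, log Q = n(E° − E)/0.0592 = 2·(+3.221 − (+3.201))/0.0592 = 0.676.
The balanced reaction is Hg²⁺(aq) + Mg(s) → Hg(l) + Mg²⁺(aq), so Q = [Mg²⁺(aq)] / [Hg²⁺(aq)].
Isolating [Hg²⁺(aq)] in Q = 10^{0.676} yields log [Hg²⁺(aq)] = −0.296, i.e. 0.51 M.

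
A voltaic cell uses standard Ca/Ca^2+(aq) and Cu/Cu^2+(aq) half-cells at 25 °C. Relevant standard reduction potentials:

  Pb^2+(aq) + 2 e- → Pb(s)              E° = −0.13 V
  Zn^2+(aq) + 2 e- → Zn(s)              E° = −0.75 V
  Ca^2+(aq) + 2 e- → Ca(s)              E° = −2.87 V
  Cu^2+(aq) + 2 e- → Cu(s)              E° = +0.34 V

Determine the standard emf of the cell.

Of the two couples in this cell, the one with the more positive reduction potential is reduced at the cathode: here that is Cu²⁺/Cu (+0.34 V); Ca²⁺/Ca (−2.87 V) is the anode.
E°cell = E°(cathode) − E°(anode) = +0.34 − (−2.87) = +3.21 V.

+3.21 V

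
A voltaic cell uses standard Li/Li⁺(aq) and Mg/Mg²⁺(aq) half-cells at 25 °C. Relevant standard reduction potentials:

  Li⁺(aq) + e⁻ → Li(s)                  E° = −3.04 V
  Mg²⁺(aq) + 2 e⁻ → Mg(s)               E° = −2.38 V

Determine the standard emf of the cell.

The Mg²⁺/Mg couple has the higher E°, so Mg ion is reduced (cathode) and Li is oxidized (anode).
E°cell = E°(cathode) − E°(anode) = −2.38 − (−3.04) = +0.66 V.

+0.66 V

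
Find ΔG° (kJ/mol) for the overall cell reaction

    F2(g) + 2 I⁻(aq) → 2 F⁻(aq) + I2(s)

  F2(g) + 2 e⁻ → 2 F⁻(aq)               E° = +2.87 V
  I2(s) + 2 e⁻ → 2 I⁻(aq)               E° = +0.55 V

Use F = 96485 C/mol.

−448 kJ/mol

In the reaction as written F2(g) is reduced, so the F₂/F⁻ couple is the cathode and I₂/I⁻ is the anode.
E°cell = +2.87 − (+0.55) = +2.32 V; balancing electrons gives n = 2.
ΔG° = −nFE°cell = −(2)(96485)(+2.32) J/mol = −448 kJ/mol.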